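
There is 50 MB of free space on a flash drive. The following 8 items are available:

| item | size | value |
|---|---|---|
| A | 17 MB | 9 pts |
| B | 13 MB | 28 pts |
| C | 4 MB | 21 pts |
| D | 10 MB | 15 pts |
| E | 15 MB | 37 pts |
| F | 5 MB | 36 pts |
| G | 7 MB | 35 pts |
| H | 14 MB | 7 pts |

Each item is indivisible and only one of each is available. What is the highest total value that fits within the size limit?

157 pts

Check high-value combinations within 50 MB:
- B+C+E+F+G: size 13+4+15+5+7=44, value 28+21+37+36+35=157
- B+D+E+F+G: size 13+10+15+5+7=50, value 28+15+37+36+35=151
- C+D+E+F+G: size 4+10+15+5+7=41, value 21+15+37+36+35=144
- A+C+E+F+G: size 17+4+15+5+7=48, value 9+21+37+36+35=138
- B+C+D+E+F: size 13+4+10+15+5=47, value 28+21+15+37+36=137
Best: 157 pts.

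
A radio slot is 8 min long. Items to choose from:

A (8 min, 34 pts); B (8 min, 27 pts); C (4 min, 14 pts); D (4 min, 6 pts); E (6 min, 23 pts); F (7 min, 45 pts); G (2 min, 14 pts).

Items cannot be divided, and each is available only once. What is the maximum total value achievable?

45 pts

This is a 0/1 knapsack; check combinations near the capacity.
- F: duration 7, value 45
- E+G: duration 6+2=8, value 23+14=37
- A: duration 8, value 34
Best: 45 pts.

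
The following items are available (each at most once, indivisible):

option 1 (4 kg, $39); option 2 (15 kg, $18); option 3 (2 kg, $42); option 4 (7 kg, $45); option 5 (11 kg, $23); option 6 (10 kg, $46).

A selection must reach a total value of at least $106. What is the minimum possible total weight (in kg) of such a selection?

13

Subsets with value ≥ 106, sorted by total weight:
- option 1+option 3+option 4: weight 13, value 126
- option 1+option 3+option 6: weight 16, value 127
- option 3+option 4+option 6: weight 19, value 133
Minimum weight: 13 kg.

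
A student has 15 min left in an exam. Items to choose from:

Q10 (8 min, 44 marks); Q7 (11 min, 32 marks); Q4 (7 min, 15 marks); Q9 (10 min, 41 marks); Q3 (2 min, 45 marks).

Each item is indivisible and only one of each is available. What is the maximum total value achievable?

Check high-value combinations within 15 min:
- Q10+Q3: time 8+2=10, value 44+45=89
- Q9+Q3: time 10+2=12, value 41+45=86
- Q7+Q3: time 11+2=13, value 32+45=77
- Q4+Q3: time 7+2=9, value 15+45=60
- Q10+Q4: time 8+7=15, value 44+15=59
Best: 89 marks.

89 marks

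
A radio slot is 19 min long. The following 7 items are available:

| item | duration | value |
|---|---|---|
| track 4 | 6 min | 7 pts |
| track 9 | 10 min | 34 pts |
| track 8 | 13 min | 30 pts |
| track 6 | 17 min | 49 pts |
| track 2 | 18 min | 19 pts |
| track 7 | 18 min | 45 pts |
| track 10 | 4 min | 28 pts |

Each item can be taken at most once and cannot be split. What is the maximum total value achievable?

This is a 0/1 knapsack; check combinations near the capacity.
- track 9+track 10: duration 10+4=14, value 34+28=62
- track 8+track 10: duration 13+4=17, value 30+28=58
- track 6: duration 17, value 49
Best: 62 pts.

62 pts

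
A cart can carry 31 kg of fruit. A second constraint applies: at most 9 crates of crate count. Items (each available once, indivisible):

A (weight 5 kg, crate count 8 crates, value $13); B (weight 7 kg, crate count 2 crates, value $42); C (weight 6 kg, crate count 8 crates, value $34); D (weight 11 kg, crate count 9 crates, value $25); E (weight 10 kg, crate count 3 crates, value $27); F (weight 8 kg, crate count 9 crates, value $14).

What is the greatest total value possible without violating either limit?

$69

Feasible sets respecting both limits:
- B+E: weight 17, crate count 5, value 69
- B: weight 7, crate count 2, value 42
- C: weight 6, crate count 8, value 34
Best: $69.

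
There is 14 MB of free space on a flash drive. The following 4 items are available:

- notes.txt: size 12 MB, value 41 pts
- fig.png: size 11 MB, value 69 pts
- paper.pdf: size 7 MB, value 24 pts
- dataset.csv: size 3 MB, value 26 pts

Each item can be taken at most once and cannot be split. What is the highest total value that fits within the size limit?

Check high-value combinations within 14 MB:
- fig.png+dataset.csv: size 11+3=14, value 69+26=95
- fig.png: size 11, value 69
- paper.pdf+dataset.csv: size 7+3=10, value 24+26=50
- notes.txt: size 12, value 41
- dataset.csv: size 3, value 26
Best: 95 pts.

95 pts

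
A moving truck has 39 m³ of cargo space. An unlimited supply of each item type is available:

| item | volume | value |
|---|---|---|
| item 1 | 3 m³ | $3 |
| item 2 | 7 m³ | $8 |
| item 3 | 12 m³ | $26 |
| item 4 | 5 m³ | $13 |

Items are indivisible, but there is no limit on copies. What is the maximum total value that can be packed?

$94

Best value-per-unit is item 4 at 13/5; filling with it alone gives 7×13 = 91.
Optimal mix: 1×item 1 + 7×item 4 → volume 38, value 94.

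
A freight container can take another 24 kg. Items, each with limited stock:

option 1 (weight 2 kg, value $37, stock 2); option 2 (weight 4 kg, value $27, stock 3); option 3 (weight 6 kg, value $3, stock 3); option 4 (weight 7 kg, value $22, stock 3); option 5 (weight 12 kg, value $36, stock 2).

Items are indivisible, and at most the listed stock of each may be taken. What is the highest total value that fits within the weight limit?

Best selections within weight 24 and stock limits:
- 2×option 1 + 3×option 2 + 1×option 4: weight 23, value 177
- 2×option 1 + 2×option 2 + 1×option 5: weight 24, value 164
Best: $177.

$177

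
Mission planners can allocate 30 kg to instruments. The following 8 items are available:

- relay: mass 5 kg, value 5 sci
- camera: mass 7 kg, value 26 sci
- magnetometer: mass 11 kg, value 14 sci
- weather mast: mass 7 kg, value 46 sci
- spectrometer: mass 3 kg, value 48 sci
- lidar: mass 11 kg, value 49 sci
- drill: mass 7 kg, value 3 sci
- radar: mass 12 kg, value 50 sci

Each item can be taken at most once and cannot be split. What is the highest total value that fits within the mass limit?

170 sci

Check high-value combinations within 30 kg:
- camera+weather mast+spectrometer+radar: mass 7+7+3+12=29, value 26+46+48+50=170
- camera+weather mast+spectrometer+lidar: mass 7+7+3+11=28, value 26+46+48+49=169
- relay+weather mast+spectrometer+radar: mass 5+7+3+12=27, value 5+46+48+50=149
Best: 170 sci.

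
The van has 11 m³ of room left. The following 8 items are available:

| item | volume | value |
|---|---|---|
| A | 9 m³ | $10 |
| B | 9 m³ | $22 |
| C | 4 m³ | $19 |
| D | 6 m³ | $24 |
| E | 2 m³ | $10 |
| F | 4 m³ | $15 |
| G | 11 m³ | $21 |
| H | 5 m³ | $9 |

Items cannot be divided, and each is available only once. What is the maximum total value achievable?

This is a 0/1 knapsack; check combinations near the capacity.
- C+E+F: volume 4+2+4=10, value 19+10+15=44
- C+D: volume 4+6=10, value 19+24=43
- D+F: volume 6+4=10, value 24+15=39
- C+E+H: volume 4+2+5=11, value 19+10+9=38
- D+E: volume 6+2=8, value 24+10=34
Best: $44.

$44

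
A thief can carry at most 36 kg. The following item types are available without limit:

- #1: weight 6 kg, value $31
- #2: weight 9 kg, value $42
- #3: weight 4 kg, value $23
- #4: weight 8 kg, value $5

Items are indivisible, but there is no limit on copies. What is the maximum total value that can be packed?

$207

Best value-per-unit is #3 at 23/4, and filling with it alone uses weight 9×4=36. No mix of the others beats 9×23 = 207.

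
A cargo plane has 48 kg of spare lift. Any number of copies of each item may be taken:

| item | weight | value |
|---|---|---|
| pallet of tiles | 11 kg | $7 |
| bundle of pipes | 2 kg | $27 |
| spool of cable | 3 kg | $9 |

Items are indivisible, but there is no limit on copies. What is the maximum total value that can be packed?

$648

Best value-per-unit is bundle of pipes at 27/2, and filling with it alone uses weight 24×2=48. No mix of the others beats 24×27 = 648.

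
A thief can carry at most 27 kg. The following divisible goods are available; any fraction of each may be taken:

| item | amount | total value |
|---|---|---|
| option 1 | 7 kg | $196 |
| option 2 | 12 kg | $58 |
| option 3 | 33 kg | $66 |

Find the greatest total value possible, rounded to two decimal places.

Take in order of value per unit:
- option 1 (196/7 per unit): all 7 → value 196, running total 196.00
- option 2 (58/12 per unit): all 12 → value 58, running total 254.00
- option 3 (66/33 per unit): 8 of 33 → value 8×66/33 = 16.0000, running total 270.00
Total 270.00.

270.00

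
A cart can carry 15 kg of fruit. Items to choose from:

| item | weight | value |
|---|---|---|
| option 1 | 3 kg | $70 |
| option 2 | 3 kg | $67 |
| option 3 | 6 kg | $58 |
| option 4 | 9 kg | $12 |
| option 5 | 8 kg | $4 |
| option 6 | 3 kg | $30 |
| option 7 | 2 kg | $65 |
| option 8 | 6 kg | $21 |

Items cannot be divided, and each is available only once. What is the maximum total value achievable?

$260

This is a 0/1 knapsack; check combinations near the capacity.
- option 1+option 2+option 3+option 7: weight 3+3+6+2=14, value 70+67+58+65=260
- option 1+option 2+option 6+option 7: weight 3+3+3+2=11, value 70+67+30+65=232
- option 1+option 2+option 3+option 6: weight 3+3+6+3=15, value 70+67+58+30=225
- option 1+option 3+option 6+option 7: weight 3+6+3+2=14, value 70+58+30+65=223
- option 1+option 2+option 7+option 8: weight 3+3+2+6=14, value 70+67+65+21=223
Best: $260.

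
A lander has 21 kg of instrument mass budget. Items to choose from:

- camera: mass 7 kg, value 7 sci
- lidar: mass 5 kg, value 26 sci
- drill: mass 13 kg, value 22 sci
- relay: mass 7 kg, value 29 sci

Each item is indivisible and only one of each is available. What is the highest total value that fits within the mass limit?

62 sci

Check high-value combinations within 21 kg:
- camera+lidar+relay: mass 7+5+7=19, value 7+26+29=62
- lidar+relay: mass 5+7=12, value 26+29=55
- drill+relay: mass 13+7=20, value 22+29=51
- lidar+drill: mass 5+13=18, value 26+22=48
Best: 62 sci.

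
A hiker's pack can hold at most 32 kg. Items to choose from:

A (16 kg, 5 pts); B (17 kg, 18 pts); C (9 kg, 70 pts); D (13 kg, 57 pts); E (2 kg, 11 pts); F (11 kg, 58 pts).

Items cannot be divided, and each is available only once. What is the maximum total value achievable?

Check high-value combinations within 32 kg:
- C+E+F: weight 9+2+11=22, value 70+11+58=139
- C+D+E: weight 9+13+2=24, value 70+57+11=138
- C+F: weight 9+11=20, value 70+58=128
- C+D: weight 9+13=22, value 70+57=127
Best: 139 pts.

139 pts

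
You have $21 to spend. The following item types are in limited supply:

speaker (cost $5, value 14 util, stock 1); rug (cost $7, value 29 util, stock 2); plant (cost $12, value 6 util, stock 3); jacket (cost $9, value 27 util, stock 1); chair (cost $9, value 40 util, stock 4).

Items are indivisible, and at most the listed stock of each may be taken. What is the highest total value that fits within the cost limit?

83 util

Top feasible selections:
- 1×speaker + 1×rug + 1×chair: cost 21, value 83
- 2×chair: cost 18, value 80
- 1×speaker + 2×rug: cost 19, value 72
Best: 83 util.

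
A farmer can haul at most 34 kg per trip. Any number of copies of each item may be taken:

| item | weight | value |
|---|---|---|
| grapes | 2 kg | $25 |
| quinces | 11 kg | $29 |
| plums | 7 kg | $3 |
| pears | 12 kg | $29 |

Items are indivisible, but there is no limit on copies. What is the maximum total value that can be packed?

$425

Best value-per-unit is grapes at 25/2, and filling with it alone uses weight 17×2=34. No mix of the others beats 17×25 = 425.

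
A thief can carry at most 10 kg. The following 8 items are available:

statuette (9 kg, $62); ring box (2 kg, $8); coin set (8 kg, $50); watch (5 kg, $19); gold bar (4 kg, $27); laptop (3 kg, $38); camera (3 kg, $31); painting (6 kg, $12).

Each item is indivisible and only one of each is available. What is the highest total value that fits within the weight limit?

$96

This is a 0/1 knapsack; check combinations near the capacity.
- gold bar+laptop+camera: weight 4+3+3=10, value 27+38+31=96
- ring box+laptop+camera: weight 2+3+3=8, value 8+38+31=77
- ring box+gold bar+laptop: weight 2+4+3=9, value 8+27+38=73
- laptop+camera: weight 3+3=6, value 38+31=69
- ring box+gold bar+camera: weight 2+4+3=9, value 8+27+31=66
Best: $96.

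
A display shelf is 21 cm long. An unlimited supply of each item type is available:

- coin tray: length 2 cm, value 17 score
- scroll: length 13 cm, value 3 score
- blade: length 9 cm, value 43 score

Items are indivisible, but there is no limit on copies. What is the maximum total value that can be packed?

170 score

Best value-per-unit is coin tray at 17/2, and filling with it alone uses length 10×2=20. No mix of the others beats 10×17 = 170.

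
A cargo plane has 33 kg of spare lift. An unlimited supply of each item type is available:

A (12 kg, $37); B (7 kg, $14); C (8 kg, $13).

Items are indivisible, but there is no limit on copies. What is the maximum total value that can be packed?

$88

Best value-per-unit is A at 37/12; filling with it alone gives 2×37 = 74.
Optimal mix: 2×A + 1×B → weight 31, value 88.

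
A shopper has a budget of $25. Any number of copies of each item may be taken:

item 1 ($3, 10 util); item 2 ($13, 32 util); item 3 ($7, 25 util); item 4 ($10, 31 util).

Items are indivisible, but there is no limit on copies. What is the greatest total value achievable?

Best value-per-unit is item 3 at 25/7; filling with it alone gives 3×25 = 75.
Optimal mix: 6×item 1 + 1×item 3 → cost 25, value 85.

85 util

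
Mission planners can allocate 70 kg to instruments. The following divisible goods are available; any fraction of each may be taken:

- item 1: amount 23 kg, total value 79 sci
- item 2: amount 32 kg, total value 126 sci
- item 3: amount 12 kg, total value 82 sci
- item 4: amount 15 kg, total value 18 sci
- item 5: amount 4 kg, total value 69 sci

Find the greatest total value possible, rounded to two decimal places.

Take in order of value per unit:
- item 5 (69/4 per unit): all 4 → value 69, running total 69.00
- item 3 (82/12 per unit): all 12 → value 82, running total 151.00
- item 2 (126/32 per unit): all 32 → value 126, running total 277.00
- item 1 (79/23 per unit): 22 of 23 → value 22×79/23 = 75.5652, running total 352.57
Total 352.57.

352.57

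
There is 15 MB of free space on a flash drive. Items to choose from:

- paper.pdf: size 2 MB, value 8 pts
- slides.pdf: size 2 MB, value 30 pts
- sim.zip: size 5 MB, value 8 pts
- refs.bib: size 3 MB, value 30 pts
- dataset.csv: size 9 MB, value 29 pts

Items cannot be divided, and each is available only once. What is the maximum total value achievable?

89 pts

Check high-value combinations within 15 MB:
- slides.pdf+refs.bib+dataset.csv: size 2+3+9=14, value 30+30+29=89
- paper.pdf+slides.pdf+sim.zip+refs.bib: size 2+2+5+3=12, value 8+30+8+30=76
- paper.pdf+slides.pdf+refs.bib: size 2+2+3=7, value 8+30+30=68
- slides.pdf+sim.zip+refs.bib: size 2+5+3=10, value 30+8+30=68
- paper.pdf+slides.pdf+dataset.csv: size 2+2+9=13, value 8+30+29=67
Best: 89 pts.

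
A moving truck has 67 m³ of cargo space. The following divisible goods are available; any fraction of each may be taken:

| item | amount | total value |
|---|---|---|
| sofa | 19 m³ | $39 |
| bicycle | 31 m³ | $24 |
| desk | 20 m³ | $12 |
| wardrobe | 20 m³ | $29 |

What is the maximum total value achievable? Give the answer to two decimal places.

89.68

Take in order of value per unit:
- sofa (39/19 per unit): all 19 → value 39, running total 39.00
- wardrobe (29/20 per unit): all 20 → value 29, running total 68.00
- bicycle (24/31 per unit): 28 of 31 → value 28×24/31 = 21.6774, running total 89.68
Total 89.68.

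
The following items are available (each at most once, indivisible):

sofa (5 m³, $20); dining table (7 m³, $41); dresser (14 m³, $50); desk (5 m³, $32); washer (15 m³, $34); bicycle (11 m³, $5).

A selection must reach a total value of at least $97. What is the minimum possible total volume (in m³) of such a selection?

Subsets with value ≥ 97, sorted by total volume:
- sofa+dresser+desk: volume 24, value 102
- dining table+dresser+desk: volume 26, value 123
- sofa+dining table+dresser: volume 26, value 111
- dining table+desk+washer: volume 27, value 107
Minimum volume: 24 m³.

24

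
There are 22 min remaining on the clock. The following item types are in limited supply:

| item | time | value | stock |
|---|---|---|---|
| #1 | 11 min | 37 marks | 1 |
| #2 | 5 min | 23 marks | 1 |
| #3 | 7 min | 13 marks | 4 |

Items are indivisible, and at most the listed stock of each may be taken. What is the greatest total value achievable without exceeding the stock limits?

Top feasible selections:
- 1×#1 + 1×#2: time 16, value 60
- 1×#1 + 1×#3: time 18, value 50
- 1×#2 + 2×#3: time 19, value 49
- 3×#3: time 21, value 39
Best: 60 marks.

60 marks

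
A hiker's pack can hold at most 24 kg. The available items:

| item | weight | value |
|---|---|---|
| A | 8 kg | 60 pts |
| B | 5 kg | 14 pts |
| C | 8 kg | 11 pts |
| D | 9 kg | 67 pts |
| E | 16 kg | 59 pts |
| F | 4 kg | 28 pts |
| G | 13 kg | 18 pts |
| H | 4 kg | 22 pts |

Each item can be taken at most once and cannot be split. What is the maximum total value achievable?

155 pts

Check high-value combinations within 24 kg:
- A+D+F: weight 8+9+4=21, value 60+67+28=155
- A+D+H: weight 8+9+4=21, value 60+67+22=149
- A+B+D: weight 8+5+9=22, value 60+14+67=141
- B+D+F+H: weight 5+9+4+4=22, value 14+67+28+22=131
Best: 155 pts.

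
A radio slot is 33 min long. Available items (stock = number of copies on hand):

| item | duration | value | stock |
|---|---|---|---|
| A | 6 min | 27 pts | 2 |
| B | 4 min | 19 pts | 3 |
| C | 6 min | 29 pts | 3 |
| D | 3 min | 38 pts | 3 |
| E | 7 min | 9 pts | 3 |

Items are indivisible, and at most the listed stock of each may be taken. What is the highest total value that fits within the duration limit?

229 pts

Best selections within duration 33 and stock limits:
- 3×B + 2×C + 3×D: duration 33, value 229
- 1×A + 3×C + 3×D: duration 33, value 228
- 1×A + 3×B + 1×C + 3×D: duration 33, value 227
Best: 229 pts.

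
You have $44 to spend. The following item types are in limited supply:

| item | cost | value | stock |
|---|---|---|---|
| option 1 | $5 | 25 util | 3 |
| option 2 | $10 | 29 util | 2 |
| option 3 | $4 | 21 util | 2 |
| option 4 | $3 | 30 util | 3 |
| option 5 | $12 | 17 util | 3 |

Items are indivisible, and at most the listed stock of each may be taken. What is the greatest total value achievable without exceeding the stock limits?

236 util

Top feasible selections:
- 3×option 1 + 1×option 2 + 2×option 3 + 3×option 4: cost 42, value 236
- 3×option 1 + 2×option 3 + 3×option 4 + 1×option 5: cost 44, value 224
Best: 236 util.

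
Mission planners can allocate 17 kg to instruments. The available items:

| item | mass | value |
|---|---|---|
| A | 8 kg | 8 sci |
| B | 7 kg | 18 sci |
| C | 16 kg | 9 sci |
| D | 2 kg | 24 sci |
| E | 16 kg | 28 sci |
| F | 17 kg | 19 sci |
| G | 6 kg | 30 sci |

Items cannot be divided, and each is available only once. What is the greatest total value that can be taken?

Check high-value combinations within 17 kg:
- B+D+G: mass 7+2+6=15, value 18+24+30=72
- A+D+G: mass 8+2+6=16, value 8+24+30=62
- D+G: mass 2+6=8, value 24+30=54
- A+B+D: mass 8+7+2=17, value 8+18+24=50
Best: 72 sci.

72 sci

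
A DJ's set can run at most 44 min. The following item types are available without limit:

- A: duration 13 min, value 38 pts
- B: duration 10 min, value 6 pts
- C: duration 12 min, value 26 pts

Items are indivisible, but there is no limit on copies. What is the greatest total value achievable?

114 pts

Best value-per-unit is A at 38/13, and filling with it alone uses duration 3×13=39. No mix of the others beats 3×38 = 114.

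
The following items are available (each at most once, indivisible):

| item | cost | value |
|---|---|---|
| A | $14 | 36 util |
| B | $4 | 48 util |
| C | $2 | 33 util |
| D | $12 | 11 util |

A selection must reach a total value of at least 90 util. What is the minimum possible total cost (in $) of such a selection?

Subsets with value ≥ 90, sorted by total cost:
- B+C+D: cost 18, value 92
- A+B+C: cost 20, value 117
Minimum cost: 18 $.

18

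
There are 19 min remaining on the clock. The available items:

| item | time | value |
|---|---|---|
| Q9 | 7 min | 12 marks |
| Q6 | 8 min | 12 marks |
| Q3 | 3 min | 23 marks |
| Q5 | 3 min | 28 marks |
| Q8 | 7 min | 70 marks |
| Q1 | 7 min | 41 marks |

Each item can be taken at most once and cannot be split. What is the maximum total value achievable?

Check high-value combinations within 19 min:
- Q5+Q8+Q1: time 3+7+7=17, value 28+70+41=139
- Q3+Q8+Q1: time 3+7+7=17, value 23+70+41=134
- Q3+Q5+Q8: time 3+3+7=13, value 23+28+70=121
- Q8+Q1: time 7+7=14, value 70+41=111
- Q9+Q5+Q8: time 7+3+7=17, value 12+28+70=110
Best: 139 marks.

139 marks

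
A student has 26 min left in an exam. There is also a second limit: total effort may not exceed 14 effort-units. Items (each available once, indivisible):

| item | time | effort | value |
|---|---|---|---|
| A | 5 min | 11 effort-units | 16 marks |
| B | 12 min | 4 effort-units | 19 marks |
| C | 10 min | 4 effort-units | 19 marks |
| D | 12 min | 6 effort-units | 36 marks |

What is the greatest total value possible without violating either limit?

55 marks

Feasible sets respecting both limits:
- B+D: time 24, effort 10, value 55
- C+D: time 22, effort 10, value 55
- B+C: time 22, effort 8, value 38
Best: 55 marks.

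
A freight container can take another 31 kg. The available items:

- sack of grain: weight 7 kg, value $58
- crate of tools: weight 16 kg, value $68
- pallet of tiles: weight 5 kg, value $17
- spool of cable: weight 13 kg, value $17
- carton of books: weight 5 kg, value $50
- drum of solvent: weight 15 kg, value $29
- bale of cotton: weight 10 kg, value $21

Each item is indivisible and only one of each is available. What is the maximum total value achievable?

Check high-value combinations within 31 kg:
- sack of grain+crate of tools+carton of books: weight 7+16+5=28, value 58+68+50=176
- sack of grain+pallet of tiles+carton of books+bale of cotton: weight 7+5+5+10=27, value 58+17+50+21=146
- sack of grain+crate of tools+pallet of tiles: weight 7+16+5=28, value 58+68+17=143
Best: $176.

$176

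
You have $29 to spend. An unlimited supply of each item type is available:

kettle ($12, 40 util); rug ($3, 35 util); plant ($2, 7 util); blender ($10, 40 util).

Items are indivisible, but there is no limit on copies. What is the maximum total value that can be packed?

Best value-per-unit is rug at 35/3; filling with it alone gives 9×35 = 315.
Optimal mix: 9×rug + 1×plant → cost 29, value 322.

322 util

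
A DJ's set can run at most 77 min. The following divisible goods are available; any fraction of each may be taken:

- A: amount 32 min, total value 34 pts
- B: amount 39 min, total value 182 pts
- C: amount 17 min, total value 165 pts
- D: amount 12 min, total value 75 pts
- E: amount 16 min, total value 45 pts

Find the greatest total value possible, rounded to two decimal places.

Take in order of value per unit:
- C (165/17 per unit): all 17 → value 165, running total 165.00
- D (75/12 per unit): all 12 → value 75, running total 240.00
- B (182/39 per unit): all 39 → value 182, running total 422.00
- E (45/16 per unit): 9 of 16 → value 9×45/16 = 25.3125, running total 447.31
Total 447.31.

447.31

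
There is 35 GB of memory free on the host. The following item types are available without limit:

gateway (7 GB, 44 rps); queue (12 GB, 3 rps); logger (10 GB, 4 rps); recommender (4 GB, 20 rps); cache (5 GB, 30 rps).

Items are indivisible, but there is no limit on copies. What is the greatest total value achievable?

220 rps

Best value-per-unit is gateway at 44/7, and filling with it alone uses memory 5×7=35. No mix of the others beats 5×44 = 220.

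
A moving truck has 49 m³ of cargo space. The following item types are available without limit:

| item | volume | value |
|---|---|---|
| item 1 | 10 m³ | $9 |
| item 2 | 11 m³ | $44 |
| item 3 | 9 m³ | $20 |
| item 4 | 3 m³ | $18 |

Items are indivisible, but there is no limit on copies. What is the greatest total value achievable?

$288

Best value-per-unit is item 4 at 18/3, and filling with it alone uses volume 16×3=48. No mix of the others beats 16×18 = 288.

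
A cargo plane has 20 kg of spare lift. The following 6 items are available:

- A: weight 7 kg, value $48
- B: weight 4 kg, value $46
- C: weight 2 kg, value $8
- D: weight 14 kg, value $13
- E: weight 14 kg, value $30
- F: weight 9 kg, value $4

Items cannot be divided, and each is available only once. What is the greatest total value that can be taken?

$102

This is a 0/1 knapsack; check combinations near the capacity.
- A+B+C: weight 7+4+2=13, value 48+46+8=102
- A+B+F: weight 7+4+9=20, value 48+46+4=98
- A+B: weight 7+4=11, value 48+46=94
- B+C+E: weight 4+2+14=20, value 46+8+30=84
Best: $102.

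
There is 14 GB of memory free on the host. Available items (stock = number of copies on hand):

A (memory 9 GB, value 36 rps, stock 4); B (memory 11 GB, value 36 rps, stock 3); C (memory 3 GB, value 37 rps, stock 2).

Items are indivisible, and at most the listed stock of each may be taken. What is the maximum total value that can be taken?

74 rps

Best selections within memory 14 and stock limits:
- 2×C: memory 6, value 74
- 1×A + 1×C: memory 12, value 73
- 1×B + 1×C: memory 14, value 73
- 1×C: memory 3, value 37
Best: 74 rps.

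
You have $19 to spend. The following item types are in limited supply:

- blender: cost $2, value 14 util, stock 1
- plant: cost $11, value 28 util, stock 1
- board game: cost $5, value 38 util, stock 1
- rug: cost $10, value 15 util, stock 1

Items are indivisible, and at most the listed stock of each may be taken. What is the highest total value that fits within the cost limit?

Top feasible selections:
- 1×blender + 1×plant + 1×board game: cost 18, value 80
- 1×blender + 1×board game + 1×rug: cost 17, value 67
- 1×plant + 1×board game: cost 16, value 66
- 1×board game + 1×rug: cost 15, value 53
Best: 80 util.

80 util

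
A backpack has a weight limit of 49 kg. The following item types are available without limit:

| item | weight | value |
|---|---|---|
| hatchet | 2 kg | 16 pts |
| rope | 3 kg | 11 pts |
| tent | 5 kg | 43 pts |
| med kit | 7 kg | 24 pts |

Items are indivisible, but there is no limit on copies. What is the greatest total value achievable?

Best value-per-unit is tent at 43/5; filling with it alone gives 9×43 = 387.
Optimal mix: 2×hatchet + 9×tent → weight 49, value 419.

419 pts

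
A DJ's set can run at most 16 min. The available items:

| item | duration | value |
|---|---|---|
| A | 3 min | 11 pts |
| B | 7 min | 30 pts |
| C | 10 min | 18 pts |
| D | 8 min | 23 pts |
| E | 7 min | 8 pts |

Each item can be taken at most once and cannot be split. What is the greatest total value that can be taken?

53 pts

Check high-value combinations within 16 min:
- B+D: duration 7+8=15, value 30+23=53
- A+B: duration 3+7=10, value 11+30=41
- B+E: duration 7+7=14, value 30+8=38
- A+D: duration 3+8=11, value 11+23=34
- D+E: duration 8+7=15, value 23+8=31
Best: 53 pts.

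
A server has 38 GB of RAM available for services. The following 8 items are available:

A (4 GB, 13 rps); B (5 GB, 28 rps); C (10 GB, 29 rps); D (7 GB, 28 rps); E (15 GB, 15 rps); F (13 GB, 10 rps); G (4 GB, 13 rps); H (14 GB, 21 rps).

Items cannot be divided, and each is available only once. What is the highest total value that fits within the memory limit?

This is a 0/1 knapsack; check combinations near the capacity.
- A+B+C+D+G: memory 4+5+10+7+4=30, value 13+28+29+28+13=111
- B+C+D+H: memory 5+10+7+14=36, value 28+29+28+21=106
- A+B+C+G+H: memory 4+5+10+4+14=37, value 13+28+29+13+21=104
- A+B+D+G+H: memory 4+5+7+4+14=34, value 13+28+28+13+21=103
- B+C+D+E: memory 5+10+7+15=37, value 28+29+28+15=100
Best: 111 rps.

111 rps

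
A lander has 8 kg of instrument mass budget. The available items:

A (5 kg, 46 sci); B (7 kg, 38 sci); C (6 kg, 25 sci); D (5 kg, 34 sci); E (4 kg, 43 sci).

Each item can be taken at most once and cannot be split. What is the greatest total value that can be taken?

46 sci

Check high-value combinations within 8 kg:
- A: mass 5, value 46
- E: mass 4, value 43
- B: mass 7, value 38
- D: mass 5, value 34
- C: mass 6, value 25
Best: 46 sci.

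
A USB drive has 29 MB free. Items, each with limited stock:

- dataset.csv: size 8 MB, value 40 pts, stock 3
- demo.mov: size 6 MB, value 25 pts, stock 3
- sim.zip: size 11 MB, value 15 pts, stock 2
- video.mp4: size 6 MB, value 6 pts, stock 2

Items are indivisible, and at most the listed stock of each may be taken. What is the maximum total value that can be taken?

Top feasible selections:
- 2×dataset.csv + 2×demo.mov: size 28, value 130
- 3×dataset.csv: size 24, value 120
- 1×dataset.csv + 3×demo.mov: size 26, value 115
- 2×dataset.csv + 1×demo.mov + 1×video.mp4: size 28, value 111
Best: 130 pts.

130 pts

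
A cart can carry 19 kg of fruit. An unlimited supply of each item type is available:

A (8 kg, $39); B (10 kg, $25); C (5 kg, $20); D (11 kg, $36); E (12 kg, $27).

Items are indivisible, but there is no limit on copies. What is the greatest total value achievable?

$79

Best value-per-unit is A at 39/8; filling with it alone gives 2×39 = 78.
Optimal mix: 1×A + 2×C → weight 18, value 79.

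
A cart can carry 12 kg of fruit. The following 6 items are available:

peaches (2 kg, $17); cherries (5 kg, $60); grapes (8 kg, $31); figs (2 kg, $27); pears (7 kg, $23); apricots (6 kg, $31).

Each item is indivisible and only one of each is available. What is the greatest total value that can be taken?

$104

Check high-value combinations within 12 kg:
- peaches+cherries+figs: weight 2+5+2=9, value 17+60+27=104
- cherries+apricots: weight 5+6=11, value 60+31=91
- cherries+figs: weight 5+2=7, value 60+27=87
Best: $104.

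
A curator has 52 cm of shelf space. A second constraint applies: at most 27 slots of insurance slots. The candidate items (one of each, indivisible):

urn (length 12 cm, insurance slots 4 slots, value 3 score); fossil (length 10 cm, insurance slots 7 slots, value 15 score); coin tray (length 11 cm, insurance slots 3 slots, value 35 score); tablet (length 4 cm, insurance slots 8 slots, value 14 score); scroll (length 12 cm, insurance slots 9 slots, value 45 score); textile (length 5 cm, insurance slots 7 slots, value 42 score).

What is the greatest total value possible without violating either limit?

Feasible sets respecting both limits:
- fossil+coin tray+scroll+textile: length 38, insurance slots 26, value 137
- coin tray+tablet+scroll+textile: length 32, insurance slots 27, value 136
- urn+coin tray+scroll+textile: length 40, insurance slots 23, value 125
- coin tray+scroll+textile: length 28, insurance slots 19, value 122
Best: 137 score.

137 score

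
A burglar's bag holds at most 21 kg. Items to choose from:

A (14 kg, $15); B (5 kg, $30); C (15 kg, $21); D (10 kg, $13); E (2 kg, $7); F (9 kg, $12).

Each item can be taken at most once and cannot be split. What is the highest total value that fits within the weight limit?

Check high-value combinations within 21 kg:
- A+B+E: weight 14+5+2=21, value 15+30+7=52
- B+C: weight 5+15=20, value 30+21=51
- B+D+E: weight 5+10+2=17, value 30+13+7=50
Best: $52.

$52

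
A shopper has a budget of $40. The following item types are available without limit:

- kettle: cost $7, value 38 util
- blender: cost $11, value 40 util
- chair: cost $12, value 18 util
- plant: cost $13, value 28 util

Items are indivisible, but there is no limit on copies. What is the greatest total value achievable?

Best value-per-unit is kettle at 38/7; filling with it alone gives 5×38 = 190.
Optimal mix: 4×kettle + 1×blender → cost 39, value 192.

192 util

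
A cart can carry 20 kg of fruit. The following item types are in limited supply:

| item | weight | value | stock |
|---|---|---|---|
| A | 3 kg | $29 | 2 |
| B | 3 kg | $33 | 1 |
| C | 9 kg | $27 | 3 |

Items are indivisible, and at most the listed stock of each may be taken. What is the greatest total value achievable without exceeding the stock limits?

Best selections within weight 20 and stock limits:
- 2×A + 1×B + 1×C: weight 18, value 118
- 2×A + 1×B: weight 9, value 91
Best: $118.

$118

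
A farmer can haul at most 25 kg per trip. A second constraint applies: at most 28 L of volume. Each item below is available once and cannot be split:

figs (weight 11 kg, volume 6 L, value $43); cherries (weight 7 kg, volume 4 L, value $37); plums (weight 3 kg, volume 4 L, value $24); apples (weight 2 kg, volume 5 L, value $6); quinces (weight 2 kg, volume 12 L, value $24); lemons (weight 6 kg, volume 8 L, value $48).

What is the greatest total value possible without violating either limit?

Feasible sets respecting both limits:
- cherries+plums+quinces+lemons: weight 18, volume 28, value 133
- figs+cherries+plums+quinces: weight 23, volume 26, value 128
- figs+cherries+lemons: weight 24, volume 18, value 128
Best: $133.

$133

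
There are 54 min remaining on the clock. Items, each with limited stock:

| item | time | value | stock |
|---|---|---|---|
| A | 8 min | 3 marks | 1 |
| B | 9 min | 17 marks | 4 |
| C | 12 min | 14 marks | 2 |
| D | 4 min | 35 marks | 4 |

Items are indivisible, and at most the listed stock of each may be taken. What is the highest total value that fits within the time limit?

208 marks

Top feasible selections:
- 4×B + 4×D: time 52, value 208
- 1×A + 3×B + 4×D: time 51, value 194
Best: 208 marks.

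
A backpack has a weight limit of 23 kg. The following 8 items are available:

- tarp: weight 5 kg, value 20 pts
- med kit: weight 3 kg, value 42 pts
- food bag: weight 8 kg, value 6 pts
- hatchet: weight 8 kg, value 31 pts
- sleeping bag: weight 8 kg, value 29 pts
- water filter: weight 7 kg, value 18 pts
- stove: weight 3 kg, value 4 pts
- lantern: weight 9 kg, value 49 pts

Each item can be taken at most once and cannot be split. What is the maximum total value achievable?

Check high-value combinations within 23 kg:
- med kit+hatchet+stove+lantern: weight 3+8+3+9=23, value 42+31+4+49=126
- med kit+sleeping bag+stove+lantern: weight 3+8+3+9=23, value 42+29+4+49=124
- med kit+hatchet+lantern: weight 3+8+9=20, value 42+31+49=122
- med kit+sleeping bag+lantern: weight 3+8+9=20, value 42+29+49=120
Best: 126 pts.

126 pts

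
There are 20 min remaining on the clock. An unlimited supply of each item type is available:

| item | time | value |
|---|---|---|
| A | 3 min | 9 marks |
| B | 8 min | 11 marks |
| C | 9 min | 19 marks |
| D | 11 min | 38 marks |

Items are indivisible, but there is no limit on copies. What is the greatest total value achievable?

Best value-per-unit is D at 38/11; filling with it alone gives 1×38 = 38.
Optimal mix: 3×A + 1×D → time 20, value 65.

65 marks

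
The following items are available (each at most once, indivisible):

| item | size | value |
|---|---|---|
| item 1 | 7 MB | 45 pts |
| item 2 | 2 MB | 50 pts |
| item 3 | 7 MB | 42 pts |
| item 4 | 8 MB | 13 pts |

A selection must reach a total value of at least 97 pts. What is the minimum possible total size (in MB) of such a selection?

16

Subsets with value ≥ 97, sorted by total size:
- item 1+item 2+item 3: size 16, value 137
- item 1+item 2+item 4: size 17, value 108
Minimum size: 16 MB.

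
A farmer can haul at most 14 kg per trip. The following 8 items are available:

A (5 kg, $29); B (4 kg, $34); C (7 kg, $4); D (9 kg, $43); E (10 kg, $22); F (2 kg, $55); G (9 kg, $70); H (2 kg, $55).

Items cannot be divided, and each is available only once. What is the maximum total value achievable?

$180

Check high-value combinations within 14 kg:
- F+G+H: weight 2+9+2=13, value 55+70+55=180
- A+B+F+H: weight 5+4+2+2=13, value 29+34+55+55=173
- D+F+H: weight 9+2+2=13, value 43+55+55=153
Best: $180.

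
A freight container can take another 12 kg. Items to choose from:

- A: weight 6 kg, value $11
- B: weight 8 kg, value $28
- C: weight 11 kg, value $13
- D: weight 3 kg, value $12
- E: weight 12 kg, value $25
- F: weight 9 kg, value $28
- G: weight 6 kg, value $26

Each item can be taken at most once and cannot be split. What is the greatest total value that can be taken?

$40

This is a 0/1 knapsack; check combinations near the capacity.
- B+D: weight 8+3=11, value 28+12=40
- D+F: weight 3+9=12, value 12+28=40
- D+G: weight 3+6=9, value 12+26=38
- A+G: weight 6+6=12, value 11+26=37
Best: $40.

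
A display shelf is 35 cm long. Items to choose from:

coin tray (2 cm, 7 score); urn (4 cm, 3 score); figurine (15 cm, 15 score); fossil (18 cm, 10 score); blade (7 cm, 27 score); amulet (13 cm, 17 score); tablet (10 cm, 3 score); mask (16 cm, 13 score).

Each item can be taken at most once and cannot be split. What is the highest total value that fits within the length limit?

59 score

Check high-value combinations within 35 cm:
- figurine+blade+amulet: length 15+7+13=35, value 15+27+17=59
- coin tray+urn+blade+amulet: length 2+4+7+13=26, value 7+3+27+17=54
- coin tray+blade+amulet+tablet: length 2+7+13+10=32, value 7+27+17+3=54
Best: 59 score.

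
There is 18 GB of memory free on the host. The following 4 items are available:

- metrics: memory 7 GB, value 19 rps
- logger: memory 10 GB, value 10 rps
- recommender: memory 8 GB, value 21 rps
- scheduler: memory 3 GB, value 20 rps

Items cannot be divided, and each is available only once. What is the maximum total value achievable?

60 rps

Check high-value combinations within 18 GB:
- metrics+recommender+scheduler: memory 7+8+3=18, value 19+21+20=60
- recommender+scheduler: memory 8+3=11, value 21+20=41
- metrics+recommender: memory 7+8=15, value 19+21=40
Best: 60 rps.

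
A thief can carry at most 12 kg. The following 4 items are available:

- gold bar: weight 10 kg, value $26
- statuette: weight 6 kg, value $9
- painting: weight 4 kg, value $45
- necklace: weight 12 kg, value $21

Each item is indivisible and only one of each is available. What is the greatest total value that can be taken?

This is a 0/1 knapsack; check combinations near the capacity.
- statuette+painting: weight 6+4=10, value 9+45=54
- painting: weight 4, value 45
- gold bar: weight 10, value 26
- necklace: weight 12, value 21
Best: $54.

$54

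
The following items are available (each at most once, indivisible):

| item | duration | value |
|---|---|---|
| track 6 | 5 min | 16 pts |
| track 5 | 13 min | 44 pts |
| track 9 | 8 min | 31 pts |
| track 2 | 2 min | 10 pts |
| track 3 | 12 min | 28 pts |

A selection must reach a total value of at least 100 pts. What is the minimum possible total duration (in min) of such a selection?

28

Subsets with value ≥ 100, sorted by total duration:
- track 6+track 5+track 9+track 2: duration 28, value 101
- track 5+track 9+track 3: duration 33, value 103
Minimum duration: 28 min.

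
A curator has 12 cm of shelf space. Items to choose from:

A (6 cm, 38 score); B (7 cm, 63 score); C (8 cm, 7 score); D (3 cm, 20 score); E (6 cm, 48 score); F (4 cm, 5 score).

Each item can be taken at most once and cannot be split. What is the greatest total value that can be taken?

86 score

Check high-value combinations within 12 cm:
- A+E: length 6+6=12, value 38+48=86
- B+D: length 7+3=10, value 63+20=83
- D+E: length 3+6=9, value 20+48=68
Best: 86 score.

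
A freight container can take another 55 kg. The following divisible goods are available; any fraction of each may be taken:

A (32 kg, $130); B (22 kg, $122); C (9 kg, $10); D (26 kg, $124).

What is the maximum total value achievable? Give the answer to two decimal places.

274.44

Take in order of value per unit:
- B (122/22 per unit): all 22 → value 122, running total 122.00
- D (124/26 per unit): all 26 → value 124, running total 246.00
- A (130/32 per unit): 7 of 32 → value 7×130/32 = 28.4375, running total 274.44
Total 274.44.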